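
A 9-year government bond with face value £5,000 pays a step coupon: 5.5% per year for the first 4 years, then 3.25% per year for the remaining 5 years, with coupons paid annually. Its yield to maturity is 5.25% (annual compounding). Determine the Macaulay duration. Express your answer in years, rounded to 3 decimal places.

7.389 years

Periodic yield y = 0.0525. Discount each cash flow and weight by its year:
  t   CF        PV=CF/(1+0.0525)^t    t·PV
  1       275.00       261.2827       261.2827
  2       275.00       248.2496       496.4991
  3       275.00       235.8666       707.5997
  4       275.00       224.1012       896.4050
  5       162.50       125.8180       629.0901
  6       162.50       119.5421       717.2524
  7       162.50       113.5792       795.0541
  8       162.50       107.9137       863.3095
  9     5,162.50     3,257.3252    29,315.9271
  Σ                  4,693.6782    34,682.4196
Price P = Σ PV = 4,693.6782.
Macaulay duration = Σ(t·PV) / P = 34,682.4196 / 4,693.6782 = 7.38918 years.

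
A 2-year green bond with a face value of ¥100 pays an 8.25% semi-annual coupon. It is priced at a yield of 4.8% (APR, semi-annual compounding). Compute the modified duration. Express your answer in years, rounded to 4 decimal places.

1.8440 years

Periodic yield y = 0.024. First find Macaulay duration:
  t   CF        PV=CF/(1+0.024)^t    t·PV
  1        4.125         4.0283         4.0283
  2        4.125         3.9339         7.8678
  3        4.125         3.8417        11.5251
  4      104.125        94.7011       378.8045
  Σ                    106.5051       402.2258
P = 106.5051; Macaulay duration = 402.2258 / 106.5051 = 3.77659 half-year periods = 1.88829 years.
Modified duration = D_Mac / (1 + y) = 1.88829 / 1.024 = 1.84404 years.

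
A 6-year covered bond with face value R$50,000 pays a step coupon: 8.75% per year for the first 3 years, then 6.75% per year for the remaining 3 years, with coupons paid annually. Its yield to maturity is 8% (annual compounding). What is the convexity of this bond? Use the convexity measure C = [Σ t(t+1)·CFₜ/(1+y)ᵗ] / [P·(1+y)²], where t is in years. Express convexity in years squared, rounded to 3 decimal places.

With y = 0.08:
  t   CF        PV=CF/(1+0.08)^t    t·PV        t(t+1)·PV
  1     4,375.00     4,050.9259     4,050.9259       8,101.8519
  2     4,375.00     3,750.8573     7,501.7147      22,505.1440
  3     4,375.00     3,473.0161    10,419.0482      41,676.1927
  4     3,375.00     2,480.7258     9,922.9030      49,614.5151
  5     3,375.00     2,296.9683    11,484.8414      68,909.0487
  6    53,375.00    33,635.3038   201,811.8230   1,412,682.7611
  Σ                 49,687.7972   245,191.2562   1,603,489.5134
P = 49,687.7972.
Convexity = Σ t(t+1)·PV / [P·(1+y)²] = 1,603,489.5134 / (49,687.7972 × 1.166400) = 27.66743.

27.667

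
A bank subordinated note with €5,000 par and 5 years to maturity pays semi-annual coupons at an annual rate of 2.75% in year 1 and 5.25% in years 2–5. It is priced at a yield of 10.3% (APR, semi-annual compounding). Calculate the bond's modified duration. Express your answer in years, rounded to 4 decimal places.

4.2748 years

Periodic yield y = 0.0515. First find Macaulay duration:
  t   CF        PV=CF/(1+0.0515)^t    t·PV
  1        68.75        65.3828        65.3828
  2        68.75        62.1805       124.3610
  3       131.25       112.8942       338.6825
  4       131.25       107.3649       429.4595
  5       131.25       102.1064       510.5320
  6       131.25        97.1055       582.6328
  7       131.25        92.3495       646.4462
  8       131.25        87.8264       702.6112
  9       131.25        83.5249       751.7238
  10    5,131.25     3,105.4919    31,054.9192
  Σ                  3,916.2268    35,206.7510
P = 3,916.2268; Macaulay duration = 35,206.7510 / 3,916.2268 = 8.98997 half-year periods = 4.49498 years.
Modified duration = D_Mac / (1 + y) = 4.49498 / 1.0515 = 4.27483 years.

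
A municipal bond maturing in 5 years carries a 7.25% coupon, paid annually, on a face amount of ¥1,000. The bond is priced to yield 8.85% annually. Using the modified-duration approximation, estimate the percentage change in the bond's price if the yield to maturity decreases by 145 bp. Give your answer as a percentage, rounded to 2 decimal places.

Periodic yield y = 0.0885. Modified duration first:
  t   CF        PV=CF/(1+0.0885)^t    t·PV
  1        72.50        66.6054        66.6054
  2        72.50        61.1901       122.3802
  3        72.50        56.2151       168.6452
  4        72.50        51.6445       206.5781
  5     1,072.50       701.8675     3,509.3375
  Σ                    937.5226     4,073.5464
P = 937.5226; D_Mac = 4.34501 yrs; D_mod = 4.34501/(1+0.0885) = 3.99174 yrs.
ΔP/P ≈ -D_mod · Δy = -3.99174 × (-0.0145) = +0.057880 = +5.7880%.

+5.79%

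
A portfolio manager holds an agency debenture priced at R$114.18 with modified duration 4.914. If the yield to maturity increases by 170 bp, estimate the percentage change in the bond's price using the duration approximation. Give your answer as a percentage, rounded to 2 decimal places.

Duration approximation: ΔP/P ≈ -D_mod · Δy = -4.914 × (+0.017) = -0.083538.
As a percentage: -8.3538%.

-8.35%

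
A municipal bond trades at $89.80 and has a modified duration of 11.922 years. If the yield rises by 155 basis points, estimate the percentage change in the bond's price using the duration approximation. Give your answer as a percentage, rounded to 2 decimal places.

-18.48%

Duration approximation: ΔP/P ≈ -D_mod · Δy = -11.922 × (+0.0155) = -0.184791.
As a percentage: -18.4791%.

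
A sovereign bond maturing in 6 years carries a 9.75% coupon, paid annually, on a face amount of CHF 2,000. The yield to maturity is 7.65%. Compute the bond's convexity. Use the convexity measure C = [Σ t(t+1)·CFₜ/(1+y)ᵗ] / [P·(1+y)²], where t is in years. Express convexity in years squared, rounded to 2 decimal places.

27.28

With y = 0.0765:
  t   CF        PV=CF/(1+0.0765)^t    t·PV        t(t+1)·PV
  1       195.00       181.1426       181.1426         362.2852
  2       195.00       168.2699       336.5399       1,009.6196
  3       195.00       156.3121       468.9362       1,875.7448
  4       195.00       145.2040       580.8159       2,904.0793
  5       195.00       134.8852       674.4262       4,046.5573
  6     2,195.00     1,410.4260     8,462.5563      59,237.8940
  Σ                  2,196.2399    10,704.4170      69,436.1802
P = 2,196.2399.
Convexity = Σ t(t+1)·PV / [P·(1+y)²] = 69,436.1802 / (2,196.2399 × 1.158852) = 27.28211.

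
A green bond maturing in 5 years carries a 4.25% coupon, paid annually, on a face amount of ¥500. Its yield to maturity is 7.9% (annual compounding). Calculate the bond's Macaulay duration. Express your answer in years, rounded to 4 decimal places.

4.5713 years

Periodic yield y = 0.079. Discount each cash flow and weight by its year:
  t   CF        PV=CF/(1+0.079)^t    t·PV
  1        21.25        19.6942        19.6942
  2        21.25        18.2522        36.5045
  3        21.25        16.9159        50.7476
  4        21.25        15.6774        62.7095
  5       521.25       356.4009     1,782.0047
  Σ                    426.9406     1,951.6605
Price P = Σ PV = 426.9406.
Macaulay duration = Σ(t·PV) / P = 1,951.6605 / 426.9406 = 4.57127 years.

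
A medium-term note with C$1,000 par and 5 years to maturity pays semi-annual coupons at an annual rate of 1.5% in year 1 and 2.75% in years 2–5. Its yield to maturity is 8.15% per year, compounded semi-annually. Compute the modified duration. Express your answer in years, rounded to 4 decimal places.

4.5320 years

Periodic yield y = 0.04075. First find Macaulay duration:
  t   CF        PV=CF/(1+0.04075)^t    t·PV
  1         7.50         7.2063         7.2063
  2         7.50         6.9242        13.8484
  3        13.75        12.1973        36.5919
  4        13.75        11.7197        46.8789
  5        13.75        11.2608        56.3042
  6        13.75        10.8199        64.9195
  7        13.75        10.3963        72.7739
  8        13.75         9.9892        79.9137
  9        13.75         9.5981        86.3828
  10    1,013.75       679.9339     6,799.3386
  Σ                    770.0457     7,264.1583
P = 770.0457; Macaulay duration = 7,264.1583 / 770.0457 = 9.43341 half-year periods = 4.71671 years.
Modified duration = D_Mac / (1 + y) = 4.71671 / 1.04075 = 4.53203 years.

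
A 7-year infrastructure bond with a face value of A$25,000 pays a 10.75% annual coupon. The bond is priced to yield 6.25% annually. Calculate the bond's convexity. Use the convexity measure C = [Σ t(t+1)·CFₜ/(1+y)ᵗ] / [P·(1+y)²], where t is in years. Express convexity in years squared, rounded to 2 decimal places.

With y = 0.0625:
  t   CF        PV=CF/(1+0.0625)^t    t·PV        t(t+1)·PV
  1     2,687.50     2,529.4118     2,529.4118       5,058.8235
  2     2,687.50     2,380.6228     4,761.2457      14,283.7370
  3     2,687.50     2,240.5862     6,721.7586      26,887.0344
  4     2,687.50     2,108.7870     8,435.1480      42,175.7402
  5     2,687.50     1,984.7407     9,923.7036      59,542.2215
  6     2,687.50     1,867.9913    11,207.9476      78,455.6330
  7    27,687.50    18,112.6157   126,788.3099   1,014,306.4788
  Σ                 31,224.7555   170,367.5251   1,240,709.6685
P = 31,224.7555.
Convexity = Σ t(t+1)·PV / [P·(1+y)²] = 1,240,709.6685 / (31,224.7555 × 1.128906) = 35.19762.

35.20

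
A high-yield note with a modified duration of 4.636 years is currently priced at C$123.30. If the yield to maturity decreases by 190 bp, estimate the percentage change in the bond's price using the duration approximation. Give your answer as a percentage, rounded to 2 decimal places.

Duration approximation: ΔP/P ≈ -D_mod · Δy = -4.636 × (-0.019) = +0.088084.
As a percentage: +8.8084%.

+8.81%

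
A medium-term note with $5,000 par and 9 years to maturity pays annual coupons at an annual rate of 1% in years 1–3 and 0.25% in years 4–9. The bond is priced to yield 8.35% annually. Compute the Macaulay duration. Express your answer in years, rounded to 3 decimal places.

8.606 years

Periodic yield y = 0.0835. Discount each cash flow and weight by its year:
  t   CF        PV=CF/(1+0.0835)^t    t·PV
  1        50.00        46.1467        46.1467
  2        50.00        42.5904        85.1809
  3        50.00        39.3082       117.9246
  4        12.50         9.0697        36.2789
  5        12.50         8.3708        41.8539
  6        12.50         7.7257        46.3541
  7        12.50         7.1303        49.9121
  8        12.50         6.5808        52.6464
  9     5,012.50     2,435.5337    21,919.8034
  Σ                  2,602.4564    22,396.1009
Price P = Σ PV = 2,602.4564.
Macaulay duration = Σ(t·PV) / P = 22,396.1009 / 2,602.4564 = 8.60575 years.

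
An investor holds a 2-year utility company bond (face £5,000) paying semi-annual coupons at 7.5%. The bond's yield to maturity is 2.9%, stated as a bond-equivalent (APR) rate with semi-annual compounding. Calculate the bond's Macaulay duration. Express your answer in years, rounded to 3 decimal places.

Periodic yield y = 0.0145. Discount each cash flow and weight by its period:
  t   CF        PV=CF/(1+0.0145)^t    t·PV
  1       187.50       184.8201       184.8201
  2       187.50       182.1785       364.3570
  3       187.50       179.5747       538.7241
  4     5,187.50     4,897.2233    19,588.8931
  Σ                  5,443.7966    20,676.7943
Price P = Σ PV = 5,443.7966.
Macaulay duration = Σ(t·PV) / P = 20,676.7943 / 5,443.7966 = 3.79823 half-year periods.
In years: 3.79823 / 2 = 1.89912 years.

1.899 years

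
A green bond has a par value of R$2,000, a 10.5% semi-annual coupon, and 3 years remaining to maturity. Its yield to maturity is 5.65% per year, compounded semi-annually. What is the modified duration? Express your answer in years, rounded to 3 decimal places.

2.600 years

Periodic yield y = 0.02825. First find Macaulay duration:
  t   CF        PV=CF/(1+0.02825)^t    t·PV
  1       105.00       102.1152       102.1152
  2       105.00        99.3097       198.6195
  3       105.00        96.5813       289.7440
  4       105.00        93.9279       375.7114
  5       105.00        91.3473       456.7365
  6     2,105.00     1,780.9831    10,685.8984
  Σ                  2,264.2645    12,108.8250
P = 2,264.2645; Macaulay duration = 12,108.8250 / 2,264.2645 = 5.34780 half-year periods = 2.67390 years.
Modified duration = D_Mac / (1 + y) = 2.67390 / 1.02825 = 2.60044 years.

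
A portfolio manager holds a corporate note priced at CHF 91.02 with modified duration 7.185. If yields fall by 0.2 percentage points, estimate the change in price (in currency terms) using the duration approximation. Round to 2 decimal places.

+CHF 1.31

Duration approximation: ΔP/P ≈ -D_mod · Δy = -7.185 × (-0.002) = +0.014370.
ΔP ≈ 91.02 × (+0.014370) = +1.3079574.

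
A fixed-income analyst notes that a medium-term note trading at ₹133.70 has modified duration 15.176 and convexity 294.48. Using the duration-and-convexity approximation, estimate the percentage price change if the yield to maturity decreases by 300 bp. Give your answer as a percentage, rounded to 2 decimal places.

+58.78%

Duration effect: -D_mod·Δy = -15.176 × (-0.03) = +0.455280
Convexity effect: ½·C·(Δy)² = 0.5 × 294.48 × (-0.03)² = +0.1325160
ΔP/P ≈ +0.455280 + 0.1325160 = +0.587796
= +58.7796%.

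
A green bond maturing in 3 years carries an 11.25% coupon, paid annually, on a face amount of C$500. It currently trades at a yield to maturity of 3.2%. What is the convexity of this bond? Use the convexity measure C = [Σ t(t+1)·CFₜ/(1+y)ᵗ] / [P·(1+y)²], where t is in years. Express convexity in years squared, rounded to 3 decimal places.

With y = 0.032:
  t   CF        PV=CF/(1+0.032)^t    t·PV        t(t+1)·PV
  1        56.25        54.5058        54.5058         109.0116
  2        56.25        52.8157       105.6314         316.8943
  3       556.25       506.0937     1,518.2811       6,073.1244
  Σ                    613.4152     1,678.4183       6,499.0303
P = 613.4152.
Convexity = Σ t(t+1)·PV / [P·(1+y)²] = 6,499.0303 / (613.4152 × 1.065024) = 9.94797.

9.948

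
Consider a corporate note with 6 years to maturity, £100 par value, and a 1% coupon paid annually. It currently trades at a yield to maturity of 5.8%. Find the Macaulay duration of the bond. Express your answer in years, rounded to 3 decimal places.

Periodic yield y = 0.058. Discount each cash flow and weight by its year:
  t   CF        PV=CF/(1+0.058)^t    t·PV
  1         1.00         0.9452         0.9452
  2         1.00         0.8934         1.7867
  3         1.00         0.8444         2.5332
  4         1.00         0.7981         3.1924
  5         1.00         0.7543         3.7717
  6       101.00        72.0124       432.0745
  Σ                     76.2478       444.3037
Price P = Σ PV = 76.2478.
Macaulay duration = Σ(t·PV) / P = 444.3037 / 76.2478 = 5.82710 years.

5.827 years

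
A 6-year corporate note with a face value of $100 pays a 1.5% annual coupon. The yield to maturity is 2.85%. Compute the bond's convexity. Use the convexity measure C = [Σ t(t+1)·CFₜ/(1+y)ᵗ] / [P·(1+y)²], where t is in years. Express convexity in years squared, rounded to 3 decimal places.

37.706

With y = 0.0285:
  t   CF        PV=CF/(1+0.0285)^t    t·PV        t(t+1)·PV
  1         1.50         1.4584         1.4584           2.9169
  2         1.50         1.4180         2.8360           8.5081
  3         1.50         1.3787         4.1362          16.5447
  4         1.50         1.3405         5.3621          26.8104
  5         1.50         1.3034         6.5169          39.1013
  6       101.50        85.7512       514.5073       3,601.5509
  Σ                     92.6503       534.8169       3,695.4324
P = 92.6503.
Convexity = Σ t(t+1)·PV / [P·(1+y)²] = 3,695.4324 / (92.6503 × 1.057812) = 37.70595.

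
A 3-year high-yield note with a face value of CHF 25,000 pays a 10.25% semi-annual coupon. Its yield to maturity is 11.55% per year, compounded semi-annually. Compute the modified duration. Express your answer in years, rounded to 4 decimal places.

Periodic yield y = 0.05775. First find Macaulay duration:
  t   CF        PV=CF/(1+0.05775)^t    t·PV
  1     1,281.25     1,211.2976     1,211.2976
  2     1,281.25     1,145.1643     2,290.3287
  3     1,281.25     1,082.6418     3,247.9253
  4     1,281.25     1,023.5327     4,094.1310
  5     1,281.25       967.6509     4,838.2545
  6    26,281.25    18,764.9674   112,589.8042
  Σ                 24,195.2547   128,271.7412
P = 24,195.2547; Macaulay duration = 128,271.7412 / 24,195.2547 = 5.30152 half-year periods = 2.65076 years.
Modified duration = D_Mac / (1 + y) = 2.65076 / 1.05775 = 2.50604 years.

2.5060 years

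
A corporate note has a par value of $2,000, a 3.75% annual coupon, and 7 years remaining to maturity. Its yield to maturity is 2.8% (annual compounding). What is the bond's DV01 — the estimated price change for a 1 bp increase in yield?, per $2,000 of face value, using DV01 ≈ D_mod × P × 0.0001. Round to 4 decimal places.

$1.3006

Periodic yield y = 0.028.
  t   CF        PV=CF/(1+0.028)^t    t·PV
  1        75.00        72.9572        72.9572
  2        75.00        70.9700       141.9401
  3        75.00        69.0370       207.1110
  4        75.00        67.1566       268.6265
  5        75.00        65.3274       326.6372
  6        75.00        63.5481       381.2886
  7     2,075.00     1,710.2764    11,971.9347
  Σ                  2,119.2728    13,370.4953
P = 2,119.2728; D_Mac = 6.30900 yrs; D_mod = 6.13716 yrs.
DV01 ≈ 6.13716 × 2,119.2728 × 0.0001 = 1.300632.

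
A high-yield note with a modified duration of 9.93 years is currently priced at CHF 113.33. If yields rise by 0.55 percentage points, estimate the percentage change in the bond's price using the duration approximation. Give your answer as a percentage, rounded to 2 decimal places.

-5.46%

Duration approximation: ΔP/P ≈ -D_mod · Δy = -9.93 × (+0.0055) = -0.054615.
As a percentage: -5.4615%.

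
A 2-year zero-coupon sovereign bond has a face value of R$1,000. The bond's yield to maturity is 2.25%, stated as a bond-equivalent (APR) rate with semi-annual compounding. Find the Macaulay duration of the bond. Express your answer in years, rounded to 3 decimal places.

2.000 years

A zero-coupon bond has a single cash flow at maturity, so its Macaulay duration equals its maturity: 2 years.
(Equivalently: 4 semi-annual periods ÷ 2 = 2 years.)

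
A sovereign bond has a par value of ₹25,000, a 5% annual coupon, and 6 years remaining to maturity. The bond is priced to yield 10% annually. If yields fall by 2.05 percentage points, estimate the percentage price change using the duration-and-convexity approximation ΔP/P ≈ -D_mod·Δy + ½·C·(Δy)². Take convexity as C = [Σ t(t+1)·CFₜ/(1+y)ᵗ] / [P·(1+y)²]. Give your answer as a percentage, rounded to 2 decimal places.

+10.35%

With y = 0.1:
  t   CF        PV=CF/(1+0.1)^t    t·PV        t(t+1)·PV
  1     1,250.00     1,136.3636     1,136.3636       2,272.7273
  2     1,250.00     1,033.0579     2,066.1157       6,198.3471
  3     1,250.00       939.1435     2,817.4305      11,269.7220
  4     1,250.00       853.7668     3,415.0673      17,075.3364
  5     1,250.00       776.1517     3,880.7583      23,284.5496
  6    26,250.00    14,817.4407    88,904.6440     622,332.5079
  Σ                 19,555.9241   102,220.3794     682,433.1903
P = 19,555.9241; D_Mac = 5.22708 yrs; D_mod = 4.75189 yrs; C = 28.84008.
Duration effect: -4.75189 × (-0.0205) = +0.097414
Convexity effect: 0.5 × 28.84008 × (-0.0205)² = +0.0060600
ΔP/P ≈ +0.097414 + 0.0060600 = +0.103474 = +10.3474%.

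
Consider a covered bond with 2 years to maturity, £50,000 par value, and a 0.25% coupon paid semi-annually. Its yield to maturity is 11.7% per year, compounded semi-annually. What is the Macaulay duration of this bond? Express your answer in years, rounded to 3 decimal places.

Periodic yield y = 0.0585. Discount each cash flow and weight by its period:
  t   CF        PV=CF/(1+0.0585)^t    t·PV
  1        62.50        59.0458        59.0458
  2        62.50        55.7825       111.5651
  3        62.50        52.6996       158.0988
  4    50,062.50    39,879.4430   159,517.7721
  Σ                 40,046.9710   159,846.4818
Price P = Σ PV = 40,046.9710.
Macaulay duration = Σ(t·PV) / P = 159,846.4818 / 40,046.9710 = 3.99147 half-year periods.
In years: 3.99147 / 2 = 1.99574 years.

1.996 years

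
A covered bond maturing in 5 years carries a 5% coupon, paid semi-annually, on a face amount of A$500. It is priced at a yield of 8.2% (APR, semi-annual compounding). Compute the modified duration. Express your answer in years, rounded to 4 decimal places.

Periodic yield y = 0.041. First find Macaulay duration:
  t   CF        PV=CF/(1+0.041)^t    t·PV
  1        12.50        12.0077        12.0077
  2        12.50        11.5348        23.0695
  3        12.50        11.0805        33.2414
  4        12.50        10.6441        42.5762
  5        12.50        10.2248        51.1242
  6        12.50         9.8221        58.9328
  7        12.50         9.4353        66.0470
  8        12.50         9.0637        72.5094
  9        12.50         8.7067        78.3603
  10      512.50       342.9151     3,429.1507
  Σ                    435.4346     3,867.0191
P = 435.4346; Macaulay duration = 3,867.0191 / 435.4346 = 8.88083 half-year periods = 4.44041 years.
Modified duration = D_Mac / (1 + y) = 4.44041 / 1.041 = 4.26553 years.

4.2655 years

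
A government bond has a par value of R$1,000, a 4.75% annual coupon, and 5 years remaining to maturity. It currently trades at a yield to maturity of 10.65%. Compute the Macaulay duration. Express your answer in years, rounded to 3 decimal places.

Periodic yield y = 0.1065. Discount each cash flow and weight by its year:
  t   CF        PV=CF/(1+0.1065)^t    t·PV
  1        47.50        42.9282        42.9282
  2        47.50        38.7963        77.5927
  3        47.50        35.0622       105.1866
  4        47.50        31.6875       126.7500
  5     1,047.50       631.5343     3,157.6715
  Σ                    780.0085     3,510.1290
Price P = Σ PV = 780.0085.
Macaulay duration = Σ(t·PV) / P = 3,510.1290 / 780.0085 = 4.50012 years.

4.500 years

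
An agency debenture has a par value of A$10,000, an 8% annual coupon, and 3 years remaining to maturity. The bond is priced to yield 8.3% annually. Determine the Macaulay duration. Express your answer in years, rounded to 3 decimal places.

Periodic yield y = 0.083. Discount each cash flow and weight by its year:
  t   CF        PV=CF/(1+0.083)^t    t·PV
  1       800.00       738.6888       738.6888
  2       800.00       682.0765     1,364.1530
  3    10,800.00     8,502.3384    25,507.0152
  Σ                  9,923.1037    27,609.8569
Price P = Σ PV = 9,923.1037.
Macaulay duration = Σ(t·PV) / P = 27,609.8569 / 9,923.1037 = 2.78238 years.

2.782 years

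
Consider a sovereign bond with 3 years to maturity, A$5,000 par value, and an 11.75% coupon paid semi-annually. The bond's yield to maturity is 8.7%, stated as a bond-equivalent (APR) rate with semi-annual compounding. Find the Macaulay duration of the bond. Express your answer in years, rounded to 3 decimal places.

2.630 years

Periodic yield y = 0.0435. Discount each cash flow and weight by its period:
  t   CF        PV=CF/(1+0.0435)^t    t·PV
  1       293.75       281.5046       281.5046
  2       293.75       269.7696       539.5392
  3       293.75       258.5238       775.5714
  4       293.75       247.7468       990.9872
  5       293.75       237.4191     1,187.0954
  6     5,293.75     4,100.2346    24,601.4077
  Σ                  5,395.1984    28,376.1053
Price P = Σ PV = 5,395.1984.
Macaulay duration = Σ(t·PV) / P = 28,376.1053 / 5,395.1984 = 5.25951 half-year periods.
In years: 5.25951 / 2 = 2.62976 years.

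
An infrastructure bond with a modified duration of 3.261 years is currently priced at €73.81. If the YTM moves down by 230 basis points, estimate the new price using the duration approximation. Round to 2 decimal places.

€79.35

Duration approximation: ΔP/P ≈ -D_mod · Δy = -3.261 × (-0.023) = +0.075003.
New price ≈ 73.81 × (1 + 0.075003) = 79.34597143.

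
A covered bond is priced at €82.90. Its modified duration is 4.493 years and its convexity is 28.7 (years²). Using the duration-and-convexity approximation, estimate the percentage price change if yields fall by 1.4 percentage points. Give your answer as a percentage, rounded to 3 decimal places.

+6.571%

Duration effect: -D_mod·Δy = -4.493 × (-0.014) = +0.062902
Convexity effect: ½·C·(Δy)² = 0.5 × 28.7 × (-0.014)² = +0.0028126
ΔP/P ≈ +0.062902 + 0.0028126 = +0.0657146
= +6.57146%.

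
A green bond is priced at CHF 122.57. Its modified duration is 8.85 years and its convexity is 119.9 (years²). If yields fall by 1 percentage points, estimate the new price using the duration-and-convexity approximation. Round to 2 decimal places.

CHF 134.15

Duration effect: -D_mod·Δy = -8.85 × (-0.01) = +0.088500
Convexity effect: ½·C·(Δy)² = 0.5 × 119.9 × (-0.01)² = +0.0059950
ΔP/P ≈ +0.088500 + 0.0059950 = +0.094495
New price ≈ 122.57 × (1 + 0.094495) = 134.15225215.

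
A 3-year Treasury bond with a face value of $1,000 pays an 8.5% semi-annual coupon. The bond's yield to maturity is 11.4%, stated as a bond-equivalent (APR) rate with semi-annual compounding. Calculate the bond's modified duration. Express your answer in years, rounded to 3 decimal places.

2.552 years

Periodic yield y = 0.057. First find Macaulay duration:
  t   CF        PV=CF/(1+0.057)^t    t·PV
  1        42.50        40.2081        40.2081
  2        42.50        38.0399        76.0797
  3        42.50        35.9885       107.9656
  4        42.50        34.0478       136.1912
  5        42.50        32.2117       161.0586
  6     1,042.50       747.5257     4,485.1543
  Σ                    928.0218     5,006.6575
P = 928.0218; Macaulay duration = 5,006.6575 / 928.0218 = 5.39498 half-year periods = 2.69749 years.
Modified duration = D_Mac / (1 + y) = 2.69749 / 1.057 = 2.55202 years.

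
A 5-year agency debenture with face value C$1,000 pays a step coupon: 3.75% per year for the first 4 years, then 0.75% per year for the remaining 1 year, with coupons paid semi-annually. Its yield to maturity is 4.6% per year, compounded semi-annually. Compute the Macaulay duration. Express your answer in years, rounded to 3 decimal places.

Periodic yield y = 0.023. Discount each cash flow and weight by its period:
  t   CF        PV=CF/(1+0.023)^t    t·PV
  1        18.75        18.3284        18.3284
  2        18.75        17.9164        35.8327
  3        18.75        17.5136        52.5407
  4        18.75        17.1198        68.4792
  5        18.75        16.7349        83.6745
  6        18.75        16.3587        98.1519
  7        18.75        15.9909       111.9360
  8        18.75        15.6313       125.0507
  9         3.75         3.0560        27.5038
  10    1,003.75       799.5934     7,995.9344
  Σ                    938.2433     8,617.4324
Price P = Σ PV = 938.2433.
Macaulay duration = Σ(t·PV) / P = 8,617.4324 / 938.2433 = 9.18465 half-year periods.
In years: 9.18465 / 2 = 4.59232 years.

4.592 years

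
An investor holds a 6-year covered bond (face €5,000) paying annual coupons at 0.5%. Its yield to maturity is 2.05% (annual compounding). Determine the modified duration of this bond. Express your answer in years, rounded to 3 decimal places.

Periodic yield y = 0.0205. First find Macaulay duration:
  t   CF        PV=CF/(1+0.0205)^t    t·PV
  1        25.00        24.4978        24.4978
  2        25.00        24.0057        48.0114
  3        25.00        23.5234        70.5703
  4        25.00        23.0509        92.2036
  5        25.00        22.5879       112.9393
  6     5,025.00     4,448.9550    26,693.7299
  Σ                  4,566.6207    27,041.9523
P = 4,566.6207; Macaulay duration = 27,041.9523 / 4,566.6207 = 5.92166 years.
Modified duration = D_Mac / (1 + y) = 5.92166 / 1.0205 = 5.80270 years.

5.803 years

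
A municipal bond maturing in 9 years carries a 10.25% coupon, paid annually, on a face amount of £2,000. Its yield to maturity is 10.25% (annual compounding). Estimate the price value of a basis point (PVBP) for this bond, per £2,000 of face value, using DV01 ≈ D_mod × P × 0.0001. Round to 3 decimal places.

£1.140

Periodic yield y = 0.1025.
  t   CF        PV=CF/(1+0.1025)^t    t·PV
  1       205.00       185.9410       185.9410
  2       205.00       168.6540       337.3080
  3       205.00       152.9742       458.9225
  4       205.00       138.7521       555.0083
  5       205.00       125.8522       629.2611
  6       205.00       114.1517       684.9100
  7       205.00       103.5389       724.7725
  8       205.00        93.9129       751.3029
  9     2,205.00       916.2230     8,246.0074
  Σ                  2,000.0000    12,573.4337
P = 2,000.0000; D_Mac = 6.28672 yrs; D_mod = 5.70224 yrs.
DV01 ≈ 5.70224 × 2,000.0000 × 0.0001 = 1.140448.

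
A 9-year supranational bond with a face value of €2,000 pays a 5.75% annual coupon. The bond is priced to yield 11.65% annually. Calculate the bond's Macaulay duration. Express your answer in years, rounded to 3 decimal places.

Periodic yield y = 0.1165. Discount each cash flow and weight by its year:
  t   CF        PV=CF/(1+0.1165)^t    t·PV
  1       115.00       103.0004       103.0004
  2       115.00        92.2530       184.5060
  3       115.00        82.6269       247.8808
  4       115.00        74.0053       296.0213
  5       115.00        66.2833       331.4166
  6       115.00        59.3671       356.2023
  7       115.00        53.1725       372.2072
  8       115.00        47.6242       380.9939
  9     2,115.00       784.4799     7,060.3192
  Σ                  1,362.8126     9,332.5476
Price P = Σ PV = 1,362.8126.
Macaulay duration = Σ(t·PV) / P = 9,332.5476 / 1,362.8126 = 6.84800 years.

6.848 years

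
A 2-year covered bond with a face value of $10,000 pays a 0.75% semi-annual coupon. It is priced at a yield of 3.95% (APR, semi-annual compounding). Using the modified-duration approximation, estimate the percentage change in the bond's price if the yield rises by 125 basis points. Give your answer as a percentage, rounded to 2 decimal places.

-2.44%

Periodic yield y = 0.01975. Modified duration first:
  t   CF        PV=CF/(1+0.01975)^t    t·PV
  1        37.50        36.7737        36.7737
  2        37.50        36.0615        72.1230
  3        37.50        35.3631       106.0893
  4    10,037.50     9,282.1953    37,128.7812
  Σ                  9,390.3936    37,343.7672
P = 9,390.3936; D_Mac = 3.97681 half-year periods = 1.98840 yrs; D_mod = 1.98840/(1+0.01975) = 1.94989 yrs.
ΔP/P ≈ -D_mod · Δy = -1.94989 × (+0.0125) = -0.024374 = -2.4374%.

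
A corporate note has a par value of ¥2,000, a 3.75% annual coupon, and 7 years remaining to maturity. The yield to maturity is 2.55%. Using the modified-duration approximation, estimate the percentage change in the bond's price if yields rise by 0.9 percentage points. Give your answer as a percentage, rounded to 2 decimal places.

-5.54%

Periodic yield y = 0.0255. Modified duration first:
  t   CF        PV=CF/(1+0.0255)^t    t·PV
  1        75.00        73.1351        73.1351
  2        75.00        71.3165       142.6330
  3        75.00        69.5431       208.6294
  4        75.00        67.8139       271.2555
  5        75.00        66.1276       330.6381
  6        75.00        64.4833       386.8998
  7     2,075.00     1,739.6763    12,177.7341
  Σ                  2,152.0958    13,590.9250
P = 2,152.0958; D_Mac = 6.31520 yrs; D_mod = 6.31520/(1+0.0255) = 6.15817 yrs.
ΔP/P ≈ -D_mod · Δy = -6.15817 × (+0.009) = -0.055424 = -5.5424%.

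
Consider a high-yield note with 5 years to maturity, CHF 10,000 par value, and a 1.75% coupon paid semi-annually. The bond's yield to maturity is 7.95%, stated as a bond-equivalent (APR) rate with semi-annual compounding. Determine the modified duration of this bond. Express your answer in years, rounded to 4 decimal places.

Periodic yield y = 0.03975. First find Macaulay duration:
  t   CF        PV=CF/(1+0.03975)^t    t·PV
  1        87.50        84.1548        84.1548
  2        87.50        80.9376       161.8752
  3        87.50        77.8433       233.5299
  4        87.50        74.8673       299.4693
  5        87.50        72.0051       360.0256
  6        87.50        69.2523       415.5141
  7        87.50        66.6048       466.2336
  8        87.50        64.0585       512.4678
  9        87.50        61.6095       554.4855
  10   10,087.50     6,831.1569    68,311.5685
  Σ                  7,482.4902    71,399.3244
P = 7,482.4902; Macaulay duration = 71,399.3244 / 7,482.4902 = 9.54219 half-year periods = 4.77109 years.
Modified duration = D_Mac / (1 + y) = 4.77109 / 1.03975 = 4.58869 years.

4.5887 years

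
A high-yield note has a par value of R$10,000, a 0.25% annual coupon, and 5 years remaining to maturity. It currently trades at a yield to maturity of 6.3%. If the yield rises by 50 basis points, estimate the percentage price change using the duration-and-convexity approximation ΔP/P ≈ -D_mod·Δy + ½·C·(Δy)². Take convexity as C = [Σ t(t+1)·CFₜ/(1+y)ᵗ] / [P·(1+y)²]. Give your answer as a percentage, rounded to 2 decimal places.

-2.30%

With y = 0.063:
  t   CF        PV=CF/(1+0.063)^t    t·PV        t(t+1)·PV
  1        25.00        23.5183        23.5183          47.0367
  2        25.00        22.1245        44.2490         132.7470
  3        25.00        20.8133        62.4398         249.7592
  4        25.00        19.5797        78.3190         391.5948
  5    10,025.00     7,386.1489    36,930.7445     221,584.4671
  Σ                  7,472.1848    37,139.2706     222,405.6048
P = 7,472.1848; D_Mac = 4.97034 yrs; D_mod = 4.67576 yrs; C = 26.34096.
Duration effect: -4.67576 × (+0.005) = -0.023379
Convexity effect: 0.5 × 26.34096 × (0.005)² = +0.0003293
ΔP/P ≈ -0.023379 + 0.0003293 = -0.023050 = -2.3050%.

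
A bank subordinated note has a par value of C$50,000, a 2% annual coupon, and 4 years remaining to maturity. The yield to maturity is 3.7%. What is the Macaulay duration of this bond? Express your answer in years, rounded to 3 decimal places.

3.880 years

Periodic yield y = 0.037. Discount each cash flow and weight by its year:
  t   CF        PV=CF/(1+0.037)^t    t·PV
  1     1,000.00       964.3202       964.3202
  2     1,000.00       929.9134     1,859.8267
  3     1,000.00       896.7342     2,690.2026
  4    51,000.00    44,101.6817   176,406.7268
  Σ                 46,892.6494   181,921.0763
Price P = Σ PV = 46,892.6494.
Macaulay duration = Σ(t·PV) / P = 181,921.0763 / 46,892.6494 = 3.87952 years.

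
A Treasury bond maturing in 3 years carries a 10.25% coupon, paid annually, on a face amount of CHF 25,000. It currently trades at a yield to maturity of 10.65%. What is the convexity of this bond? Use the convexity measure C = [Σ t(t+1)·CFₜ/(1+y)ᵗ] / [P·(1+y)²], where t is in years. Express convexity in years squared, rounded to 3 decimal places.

With y = 0.1065:
  t   CF        PV=CF/(1+0.1065)^t    t·PV        t(t+1)·PV
  1     2,562.50     2,315.8608     2,315.8608       4,631.7216
  2     2,562.50     2,092.9605     4,185.9211      12,557.7632
  3    27,562.50    20,345.3119    61,035.9357     244,143.7428
  Σ                 24,754.1332    67,537.7176     261,333.2276
P = 24,754.1332.
Convexity = Σ t(t+1)·PV / [P·(1+y)²] = 261,333.2276 / (24,754.1332 × 1.224342) = 8.62272.

8.623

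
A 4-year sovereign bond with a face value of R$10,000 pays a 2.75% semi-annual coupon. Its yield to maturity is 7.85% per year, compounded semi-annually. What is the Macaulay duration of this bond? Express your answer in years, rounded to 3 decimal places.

3.792 years

Periodic yield y = 0.03925. Discount each cash flow and weight by its period:
  t   CF        PV=CF/(1+0.03925)^t    t·PV
  1       137.50       132.3070       132.3070
  2       137.50       127.3100       254.6201
  3       137.50       122.5018       367.5055
  4       137.50       117.8752       471.5009
  5       137.50       113.4234       567.1168
  6       137.50       109.1396       654.8378
  7       137.50       105.0177       735.1238
  8    10,137.50     7,450.2458    59,601.9665
  Σ                  8,277.8206    62,784.9784
Price P = Σ PV = 8,277.8206.
Macaulay duration = Σ(t·PV) / P = 62,784.9784 / 8,277.8206 = 7.58472 half-year periods.
In years: 7.58472 / 2 = 3.79236 years.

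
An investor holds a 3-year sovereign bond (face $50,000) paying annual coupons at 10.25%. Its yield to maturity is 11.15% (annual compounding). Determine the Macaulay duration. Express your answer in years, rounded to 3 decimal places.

Periodic yield y = 0.1115. Discount each cash flow and weight by its year:
  t   CF        PV=CF/(1+0.1115)^t    t·PV
  1     5,125.00     4,610.8862     4,610.8862
  2     5,125.00     4,148.3456     8,296.6913
  3    55,125.00    40,143.9591   120,431.8773
  Σ                 48,903.1909   133,339.4548
Price P = Σ PV = 48,903.1909.
Macaulay duration = Σ(t·PV) / P = 133,339.4548 / 48,903.1909 = 2.72660 years.

2.727 years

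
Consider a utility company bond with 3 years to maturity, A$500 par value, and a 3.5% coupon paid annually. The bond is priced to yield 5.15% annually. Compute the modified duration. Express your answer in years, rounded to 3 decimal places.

2.755 years

Periodic yield y = 0.0515. First find Macaulay duration:
  t   CF        PV=CF/(1+0.0515)^t    t·PV
  1        17.50        16.6429        16.6429
  2        17.50        15.8278        31.6555
  3       517.50       445.1255     1,335.3766
  Σ                    477.5962     1,383.6751
P = 477.5962; Macaulay duration = 1,383.6751 / 477.5962 = 2.89717 years.
Modified duration = D_Mac / (1 + y) = 2.89717 / 1.0515 = 2.75527 years.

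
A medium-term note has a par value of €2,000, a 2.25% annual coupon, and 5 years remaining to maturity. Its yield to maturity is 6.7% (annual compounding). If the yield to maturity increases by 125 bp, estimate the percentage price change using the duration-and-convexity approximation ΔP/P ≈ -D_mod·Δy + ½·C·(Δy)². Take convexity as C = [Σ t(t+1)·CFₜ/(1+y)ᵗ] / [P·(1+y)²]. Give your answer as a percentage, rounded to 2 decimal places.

With y = 0.067:
  t   CF        PV=CF/(1+0.067)^t    t·PV        t(t+1)·PV
  1        45.00        42.1743        42.1743          84.3486
  2        45.00        39.5261        79.0521         237.1564
  3        45.00        37.0441       111.1324         444.5294
  4        45.00        34.7180       138.8720         694.3602
  5     2,045.00     1,478.6698     7,393.3492      44,360.0952
  Σ                  1,632.1324     7,764.5801      45,820.4900
P = 1,632.1324; D_Mac = 4.75732 yrs; D_mod = 4.45860 yrs; C = 24.65900.
Duration effect: -4.45860 × (+0.0125) = -0.055732
Convexity effect: 0.5 × 24.65900 × (0.0125)² = +0.0019265
ΔP/P ≈ -0.055732 + 0.0019265 = -0.053806 = -5.3806%.

-5.38%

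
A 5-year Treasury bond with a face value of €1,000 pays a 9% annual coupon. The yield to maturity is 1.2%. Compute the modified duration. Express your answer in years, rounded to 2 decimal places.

4.31 years

Periodic yield y = 0.012. First find Macaulay duration:
  t   CF        PV=CF/(1+0.012)^t    t·PV
  1        90.00        88.9328        88.9328
  2        90.00        87.8783       175.7565
  3        90.00        86.8362       260.5087
  4        90.00        85.8066       343.2262
  5     1,090.00     1,026.8900     5,134.4501
  Σ                  1,376.3439     6,002.8744
P = 1,376.3439; Macaulay duration = 6,002.8744 / 1,376.3439 = 4.36146 years.
Modified duration = D_Mac / (1 + y) = 4.36146 / 1.012 = 4.30975 years.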